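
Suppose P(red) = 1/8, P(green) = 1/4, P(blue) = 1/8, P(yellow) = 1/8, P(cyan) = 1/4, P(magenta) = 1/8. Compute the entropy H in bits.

2.5 bits

Each probability is a power of 1/2, so log₂(1/p) is an integer.
H = Σ p·log₂(1/p) = 1/8·3 + 1/4·2 + 1/8·3 + 1/8·3 + 1/4·2 + 1/8·3 = 2.5 bits.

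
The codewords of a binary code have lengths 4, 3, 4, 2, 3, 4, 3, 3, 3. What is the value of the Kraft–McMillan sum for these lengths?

1.0625

With common denominator 2^4 = 16: Σ 2^(−ℓᵢ) = 1/16 + 2/16 + 1/16 + 4/16 + 2/16 + 1/16 + 2/16 + 2/16 + 2/16 = 17/16 = 1.0625.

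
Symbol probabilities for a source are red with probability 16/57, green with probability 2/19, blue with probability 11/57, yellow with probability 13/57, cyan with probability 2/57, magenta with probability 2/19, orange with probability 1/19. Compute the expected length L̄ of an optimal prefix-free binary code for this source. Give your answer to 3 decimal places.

Repeatedly combine the two least-probable nodes; the expected code length is the sum of the merged weights.
merge 2/57 + 1/19 → 5/57
merge 5/57 + 2/19 → 11/57
merge 2/19 + 11/57 → 17/57
merge 11/57 + 13/57 → 8/19
merge 16/57 + 17/57 → 11/19
merge 8/19 + 11/19 → 1
L = 5/57 + 11/57 + 17/57 + 8/19 + 11/19 + 1 = 49/19 ≈ 2.579 bits/symbol.

2.579 bits/symbol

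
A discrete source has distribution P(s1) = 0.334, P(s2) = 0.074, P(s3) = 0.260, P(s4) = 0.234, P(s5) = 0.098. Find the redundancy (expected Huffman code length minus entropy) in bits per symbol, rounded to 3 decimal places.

0.042 bits

Entropy H = −Σ p log₂ p ≈ 2.1304 bits.
Huffman merges: 37/500+49/500→43/250; 43/250+117/500→203/500; 13/50+167/500→297/500; 203/500+297/500→1. L = 543/250 ≈ 2.1720.
L − H = 2.1720 − 2.1304 = 0.042 bits.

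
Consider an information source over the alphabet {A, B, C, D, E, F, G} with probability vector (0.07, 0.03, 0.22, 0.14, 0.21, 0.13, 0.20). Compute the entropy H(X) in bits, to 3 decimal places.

2.618 bits

H = −Σ pᵢ log₂ pᵢ.
−0.07·log₂(0.07) = 0.2686
−0.03·log₂(0.03) = 0.1518
−0.22·log₂(0.22) = 0.4806
−0.14·log₂(0.14) = 0.3971
−0.21·log₂(0.21) = 0.4728
−0.13·log₂(0.13) = 0.3826
−0.20·log₂(0.20) = 0.4644
Sum ≈ 2.6179 → 2.618 bits.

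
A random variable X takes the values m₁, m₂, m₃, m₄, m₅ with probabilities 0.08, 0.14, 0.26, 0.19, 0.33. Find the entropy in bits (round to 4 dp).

2.1770 bits

H = −Σ pᵢ log₂ pᵢ.
−0.08·log₂(0.08) = 0.2915
−0.14·log₂(0.14) = 0.3971
−0.26·log₂(0.26) = 0.5053
−0.19·log₂(0.19) = 0.4552
−0.33·log₂(0.33) = 0.5278
Sum ≈ 2.1770 → 2.1770 bits.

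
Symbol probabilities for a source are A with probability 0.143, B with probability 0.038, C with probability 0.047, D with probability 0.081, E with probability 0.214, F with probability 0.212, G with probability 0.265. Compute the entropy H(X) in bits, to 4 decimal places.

2.5397 bits

H = −Σ pᵢ log₂ pᵢ.
−0.143·log₂(0.143) = 0.4012
−0.038·log₂(0.038) = 0.1793
−0.047·log₂(0.047) = 0.2073
−0.081·log₂(0.081) = 0.2937
−0.214·log₂(0.214) = 0.4760
−0.212·log₂(0.212) = 0.4744
−0.265·log₂(0.265) = 0.5077
Sum ≈ 2.5397 → 2.5397 bits.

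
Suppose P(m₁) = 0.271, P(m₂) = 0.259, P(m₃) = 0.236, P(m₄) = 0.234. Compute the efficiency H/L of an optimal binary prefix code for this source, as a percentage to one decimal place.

Entropy H = −Σ p log₂ p ≈ 1.9972 bits.
Huffman merges: 117/500+59/250→47/100; 259/1000+271/1000→53/100; 47/100+53/100→1. L = 2 ≈ 2.0000.
Efficiency = H/L = 1.9972/2.0000 = 99.9%.

99.9%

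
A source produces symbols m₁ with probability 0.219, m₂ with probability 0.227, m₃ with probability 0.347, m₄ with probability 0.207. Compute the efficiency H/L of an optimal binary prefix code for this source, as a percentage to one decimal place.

98.3%

Entropy H = −Σ p log₂ p ≈ 1.9657 bits.
Huffman merges: 207/1000+219/1000→213/500; 227/1000+347/1000→287/500; 213/500+287/500→1. L = 2 ≈ 2.0000.
Efficiency = H/L = 1.9657/2.0000 = 98.3%.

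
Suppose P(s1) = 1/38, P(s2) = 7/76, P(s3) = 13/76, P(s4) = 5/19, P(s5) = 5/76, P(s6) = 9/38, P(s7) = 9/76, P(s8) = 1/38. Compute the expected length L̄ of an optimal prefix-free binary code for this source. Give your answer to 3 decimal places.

Repeatedly combine the two least-probable nodes; the expected code length is the sum of the merged weights.
merge 1/38 + 1/38 → 1/19
merge 1/19 + 5/76 → 9/76
merge 7/76 + 9/76 → 4/19
merge 9/76 + 13/76 → 11/38
merge 4/19 + 9/38 → 17/38
merge 5/19 + 11/38 → 21/38
merge 17/38 + 21/38 → 1
L = 1/19 + 9/76 + 4/19 + 11/38 + 17/38 + 21/38 + 1 = 203/76 ≈ 2.671 bits/symbol.

2.671 bits/symbol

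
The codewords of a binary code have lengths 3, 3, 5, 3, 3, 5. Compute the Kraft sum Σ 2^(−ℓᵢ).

With common denominator 2^5 = 32: Σ 2^(−ℓᵢ) = 4/32 + 4/32 + 1/32 + 4/32 + 4/32 + 1/32 = 18/32 = 0.5625.

0.5625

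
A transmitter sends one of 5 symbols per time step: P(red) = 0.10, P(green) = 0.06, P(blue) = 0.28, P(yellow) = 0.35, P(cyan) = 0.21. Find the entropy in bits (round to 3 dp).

H = −Σ pᵢ log₂ pᵢ.
−0.10·log₂(0.10) = 0.3322
−0.06·log₂(0.06) = 0.2435
−0.28·log₂(0.28) = 0.5142
−0.35·log₂(0.35) = 0.5301
−0.21·log₂(0.21) = 0.4728
Sum ≈ 2.0929 → 2.093 bits.

2.093 bits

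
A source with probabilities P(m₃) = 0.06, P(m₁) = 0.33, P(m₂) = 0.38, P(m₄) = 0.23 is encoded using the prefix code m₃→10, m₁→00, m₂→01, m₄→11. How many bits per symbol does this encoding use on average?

2 bits/symbol

L̄ = Σ pᵢ·ℓᵢ = 0.06·2 + 0.33·2 + 0.38·2 + 0.23·2 = 2 bits/symbol.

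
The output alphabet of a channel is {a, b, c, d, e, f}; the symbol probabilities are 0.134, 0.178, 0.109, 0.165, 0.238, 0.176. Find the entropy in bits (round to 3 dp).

H = −Σ pᵢ log₂ pᵢ.
−0.134·log₂(0.134) = 0.3886
−0.178·log₂(0.178) = 0.4432
−0.109·log₂(0.109) = 0.3485
−0.165·log₂(0.165) = 0.4289
−0.238·log₂(0.238) = 0.4929
−0.176·log₂(0.176) = 0.4411
Sum ≈ 2.5432 → 2.543 bits.

2.543 bits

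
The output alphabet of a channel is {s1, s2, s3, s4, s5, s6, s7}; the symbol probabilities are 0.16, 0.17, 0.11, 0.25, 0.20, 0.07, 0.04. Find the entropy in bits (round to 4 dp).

2.6266 bits

H = −Σ pᵢ log₂ pᵢ.
−0.16·log₂(0.16) = 0.4230
−0.17·log₂(0.17) = 0.4346
−0.11·log₂(0.11) = 0.3503
−0.25·log₂(0.25) = 0.5000
−0.20·log₂(0.20) = 0.4644
−0.07·log₂(0.07) = 0.2686
−0.04·log₂(0.04) = 0.1858
Sum ≈ 2.6266 → 2.6266 bits.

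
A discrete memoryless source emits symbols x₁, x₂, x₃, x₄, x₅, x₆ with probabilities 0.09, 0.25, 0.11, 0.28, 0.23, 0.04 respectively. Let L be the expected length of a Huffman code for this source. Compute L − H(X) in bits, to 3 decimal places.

Entropy H = −Σ p log₂ p ≈ 2.3506 bits.
Huffman merges: 1/25+9/100→13/100; 11/100+13/100→6/25; 23/100+6/25→47/100; 1/4+7/25→53/100; 47/100+53/100→1. L = 237/100 ≈ 2.3700.
L − H = 2.3700 − 2.3506 = 0.019 bits.

0.019 bits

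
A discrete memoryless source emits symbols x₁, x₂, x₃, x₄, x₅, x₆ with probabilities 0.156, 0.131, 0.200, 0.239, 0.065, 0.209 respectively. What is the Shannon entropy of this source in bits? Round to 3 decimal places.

2.489 bits

H = −Σ pᵢ log₂ pᵢ.
−0.156·log₂(0.156) = 0.4181
−0.131·log₂(0.131) = 0.3841
−0.200·log₂(0.200) = 0.4644
−0.239·log₂(0.239) = 0.4935
−0.065·log₂(0.065) = 0.2563
−0.209·log₂(0.209) = 0.4720
Sum ≈ 2.4885 → 2.489 bits.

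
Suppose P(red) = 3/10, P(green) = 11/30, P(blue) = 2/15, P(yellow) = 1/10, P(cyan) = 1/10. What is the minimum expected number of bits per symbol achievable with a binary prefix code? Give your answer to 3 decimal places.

2.167 bits/symbol

Repeatedly combine the two least-probable nodes; the expected code length is the sum of the merged weights.
merge 1/10 + 1/10 → 1/5
merge 2/15 + 1/5 → 1/3
merge 3/10 + 1/3 → 19/30
merge 11/30 + 19/30 → 1
L = 1/5 + 1/3 + 19/30 + 1 = 13/6 ≈ 2.167 bits/symbol.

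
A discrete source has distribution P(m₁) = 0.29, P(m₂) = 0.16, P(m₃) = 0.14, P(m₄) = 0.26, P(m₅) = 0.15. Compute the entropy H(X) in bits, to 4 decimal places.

2.2539 bits

H = −Σ pᵢ log₂ pᵢ.
−0.29·log₂(0.29) = 0.5179
−0.16·log₂(0.16) = 0.4230
−0.14·log₂(0.14) = 0.3971
−0.26·log₂(0.26) = 0.5053
−0.15·log₂(0.15) = 0.4105
Sum ≈ 2.2539 → 2.2539 bits.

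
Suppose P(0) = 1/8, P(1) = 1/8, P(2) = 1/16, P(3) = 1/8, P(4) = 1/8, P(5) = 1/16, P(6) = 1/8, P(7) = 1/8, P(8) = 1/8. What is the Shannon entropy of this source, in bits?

3.125 bits

Each probability is a power of 1/2, so log₂(1/p) is an integer.
H = Σ p·log₂(1/p) = 1/8·3 + 1/8·3 + 1/16·4 + 1/8·3 + 1/8·3 + 1/16·4 + 1/8·3 + 1/8·3 + 1/8·3 = 3.125 bits.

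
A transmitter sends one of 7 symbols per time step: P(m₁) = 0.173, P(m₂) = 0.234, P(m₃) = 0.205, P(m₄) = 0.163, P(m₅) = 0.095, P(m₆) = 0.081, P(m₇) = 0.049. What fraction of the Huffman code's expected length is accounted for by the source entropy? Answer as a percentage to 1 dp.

Entropy H = −Σ p log₂ p ≈ 2.6530 bits.
Huffman merges: 49/1000+81/1000→13/100; 19/200+13/100→9/40; 163/1000+173/1000→42/125; 41/200+9/40→43/100; 117/500+42/125→57/100; 43/100+57/100→1. L = 2691/1000 ≈ 2.6910.
Efficiency = H/L = 2.6530/2.6910 = 98.6%.

98.6%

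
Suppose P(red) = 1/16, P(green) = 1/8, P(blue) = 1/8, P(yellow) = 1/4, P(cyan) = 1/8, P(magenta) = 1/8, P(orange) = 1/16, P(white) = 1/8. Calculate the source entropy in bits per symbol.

Each probability is a power of 1/2, so log₂(1/p) is an integer.
H = Σ p·log₂(1/p) = 1/16·4 + 1/8·3 + 1/8·3 + 1/4·2 + 1/8·3 + 1/8·3 + 1/16·4 + 1/8·3 = 2.875 bits.

2.875 bits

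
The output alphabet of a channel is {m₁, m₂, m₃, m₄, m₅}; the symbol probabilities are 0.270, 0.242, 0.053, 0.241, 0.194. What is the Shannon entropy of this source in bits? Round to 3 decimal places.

H = −Σ pᵢ log₂ pᵢ.
−0.270·log₂(0.270) = 0.5100
−0.242·log₂(0.242) = 0.4954
−0.053·log₂(0.053) = 0.2246
−0.241·log₂(0.241) = 0.4947
−0.194·log₂(0.194) = 0.4590
Sum ≈ 2.1837 → 2.184 bits.

2.184 bits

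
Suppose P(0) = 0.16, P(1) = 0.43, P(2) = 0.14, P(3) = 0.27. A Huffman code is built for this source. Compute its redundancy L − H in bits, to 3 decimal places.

Entropy H = −Σ p log₂ p ≈ 1.8537 bits.
Huffman merges: 7/50+4/25→3/10; 27/100+3/10→57/100; 43/100+57/100→1. L = 187/100 ≈ 1.8700.
L − H = 1.8700 − 1.8537 = 0.016 bits.

0.016 bits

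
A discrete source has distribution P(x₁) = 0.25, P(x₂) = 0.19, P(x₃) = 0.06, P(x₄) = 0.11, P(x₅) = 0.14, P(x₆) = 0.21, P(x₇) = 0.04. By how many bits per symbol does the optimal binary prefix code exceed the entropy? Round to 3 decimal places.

0.035 bits

Entropy H = −Σ p log₂ p ≈ 2.6047 bits.
Huffman merges: 1/25+3/50→1/10; 1/10+11/100→21/100; 7/50+19/100→33/100; 21/100+21/100→21/50; 1/4+33/100→29/50; 21/50+29/50→1. L = 66/25 ≈ 2.6400.
L − H = 2.6400 − 2.6047 = 0.035 bits.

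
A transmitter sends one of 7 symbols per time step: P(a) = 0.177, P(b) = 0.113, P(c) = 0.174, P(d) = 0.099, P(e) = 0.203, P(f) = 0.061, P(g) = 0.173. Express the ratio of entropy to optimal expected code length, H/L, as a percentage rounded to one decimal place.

Entropy H = −Σ p log₂ p ≈ 2.7179 bits.
Huffman merges: 61/1000+99/1000→4/25; 113/1000+4/25→273/1000; 173/1000+87/500→347/1000; 177/1000+203/1000→19/50; 273/1000+347/1000→31/50; 19/50+31/50→1. L = 139/50 ≈ 2.7800.
Efficiency = H/L = 2.7179/2.7800 = 97.8%.

97.8%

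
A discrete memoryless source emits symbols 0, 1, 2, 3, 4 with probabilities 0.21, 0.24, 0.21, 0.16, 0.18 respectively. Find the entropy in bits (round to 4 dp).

H = −Σ pᵢ log₂ pᵢ.
−0.21·log₂(0.21) = 0.4728
−0.24·log₂(0.24) = 0.4941
−0.21·log₂(0.21) = 0.4728
−0.16·log₂(0.16) = 0.4230
−0.18·log₂(0.18) = 0.4453
Sum ≈ 2.3081 → 2.3081 bits.

2.3081 bits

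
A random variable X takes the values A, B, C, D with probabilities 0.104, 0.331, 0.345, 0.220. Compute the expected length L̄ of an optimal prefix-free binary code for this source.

1.979 bits/symbol

Repeatedly combine the two least-probable nodes; the expected code length is the sum of the merged weights.
merge 13/125 + 11/50 → 81/250
merge 81/250 + 331/1000 → 131/200
merge 69/200 + 131/200 → 1
L = 81/250 + 131/200 + 1 = 1979/1000 = 1.979 bits/symbol.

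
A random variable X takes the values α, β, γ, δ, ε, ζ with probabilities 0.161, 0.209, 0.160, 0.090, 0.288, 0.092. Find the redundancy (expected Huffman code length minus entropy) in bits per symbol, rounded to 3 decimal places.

0.037 bits

Entropy H = −Σ p log₂ p ≈ 2.4658 bits.
Huffman merges: 9/100+23/250→91/500; 4/25+161/1000→321/1000; 91/500+209/1000→391/1000; 36/125+321/1000→609/1000; 391/1000+609/1000→1. L = 2503/1000 ≈ 2.5030.
L − H = 2.5030 − 2.4658 = 0.037 bits.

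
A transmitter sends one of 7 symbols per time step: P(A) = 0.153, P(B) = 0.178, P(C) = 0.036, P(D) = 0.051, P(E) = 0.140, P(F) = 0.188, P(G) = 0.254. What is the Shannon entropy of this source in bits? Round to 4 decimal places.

H = −Σ pᵢ log₂ pᵢ.
−0.153·log₂(0.153) = 0.4144
−0.178·log₂(0.178) = 0.4432
−0.036·log₂(0.036) = 0.1727
−0.051·log₂(0.051) = 0.2190
−0.140·log₂(0.140) = 0.3971
−0.188·log₂(0.188) = 0.4533
−0.254·log₂(0.254) = 0.5022
Sum ≈ 2.6018 → 2.6018 bits.

2.6018 bits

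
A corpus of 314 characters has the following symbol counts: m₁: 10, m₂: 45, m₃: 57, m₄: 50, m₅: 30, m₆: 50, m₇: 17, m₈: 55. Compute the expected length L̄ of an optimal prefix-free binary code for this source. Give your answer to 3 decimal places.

Probabilities are the counts divided by 314.
Repeatedly combine the two least-probable nodes; the expected code length is the sum of the merged weights.
merge 5/157 + 17/314 → 27/314
merge 27/314 + 15/157 → 57/314
merge 45/314 + 25/157 → 95/314
merge 25/157 + 55/314 → 105/314
merge 57/314 + 57/314 → 57/157
merge 95/314 + 105/314 → 100/157
merge 57/157 + 100/157 → 1
L = 27/314 + 57/314 + 95/314 + 105/314 + 57/157 + 100/157 + 1 = 456/157 ≈ 2.904 bits/symbol.

2.904 bits/symbol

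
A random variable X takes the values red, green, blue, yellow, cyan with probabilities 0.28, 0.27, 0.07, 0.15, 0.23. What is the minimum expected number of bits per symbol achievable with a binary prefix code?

2.22 bits/symbol

Repeatedly combine the two least-probable nodes; the expected code length is the sum of the merged weights.
merge 7/100 + 3/20 → 11/50
merge 11/50 + 23/100 → 9/20
merge 27/100 + 7/25 → 11/20
merge 9/20 + 11/20 → 1
L = 11/50 + 9/20 + 11/20 + 1 = 111/50 = 2.22 bits/symbol.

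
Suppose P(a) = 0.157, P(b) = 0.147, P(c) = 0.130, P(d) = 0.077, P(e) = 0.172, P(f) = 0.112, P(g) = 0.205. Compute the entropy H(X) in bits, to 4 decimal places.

2.7527 bits

H = −Σ pᵢ log₂ pᵢ.
−0.157·log₂(0.157) = 0.4194
−0.147·log₂(0.147) = 0.4066
−0.130·log₂(0.130) = 0.3826
−0.077·log₂(0.077) = 0.2848
−0.172·log₂(0.172) = 0.4368
−0.112·log₂(0.112) = 0.3537
−0.205·log₂(0.205) = 0.4687
Sum ≈ 2.7527 → 2.7527 bits.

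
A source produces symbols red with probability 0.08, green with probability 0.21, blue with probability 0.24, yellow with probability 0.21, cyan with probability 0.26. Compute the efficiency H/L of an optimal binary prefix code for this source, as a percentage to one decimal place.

97.7%

Entropy H = −Σ p log₂ p ≈ 2.2366 bits.
Huffman merges: 2/25+21/100→29/100; 21/100+6/25→9/20; 13/50+29/100→11/20; 9/20+11/20→1. L = 229/100 ≈ 2.2900.
Efficiency = H/L = 2.2366/2.2900 = 97.7%.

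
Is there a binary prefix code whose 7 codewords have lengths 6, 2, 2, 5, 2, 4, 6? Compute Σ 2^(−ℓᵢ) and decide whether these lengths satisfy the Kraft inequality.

0.875; yes

With common denominator 2^6 = 64: Σ 2^(−ℓᵢ) = 1/64 + 16/64 + 16/64 + 2/64 + 16/64 + 4/64 + 1/64 = 56/64 = 0.875.
Kraft's inequality requires Σ ≤ 1; here Σ = 0.875 ≤ 1, so such a prefix code exists.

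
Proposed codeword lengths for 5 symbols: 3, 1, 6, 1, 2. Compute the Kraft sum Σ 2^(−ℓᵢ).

1.390625

With common denominator 2^6 = 64: Σ 2^(−ℓᵢ) = 8/64 + 32/64 + 1/64 + 32/64 + 16/64 = 89/64 = 1.390625.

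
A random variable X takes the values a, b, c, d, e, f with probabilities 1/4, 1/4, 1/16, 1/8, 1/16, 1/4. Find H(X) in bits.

Each probability is a power of 1/2, so log₂(1/p) is an integer.
H = Σ p·log₂(1/p) = 1/4·2 + 1/4·2 + 1/16·4 + 1/8·3 + 1/16·4 + 1/4·2 = 2.375 bits.

2.375 bits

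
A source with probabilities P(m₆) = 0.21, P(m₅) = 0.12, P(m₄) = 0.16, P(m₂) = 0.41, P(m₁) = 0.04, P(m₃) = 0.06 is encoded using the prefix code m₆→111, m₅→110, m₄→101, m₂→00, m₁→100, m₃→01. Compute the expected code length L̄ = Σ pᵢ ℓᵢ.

L̄ = Σ pᵢ·ℓᵢ = 0.21·3 + 0.12·3 + 0.16·3 + 0.41·2 + 0.04·3 + 0.06·2 = 2.53 bits/symbol.

2.53 bits/symbol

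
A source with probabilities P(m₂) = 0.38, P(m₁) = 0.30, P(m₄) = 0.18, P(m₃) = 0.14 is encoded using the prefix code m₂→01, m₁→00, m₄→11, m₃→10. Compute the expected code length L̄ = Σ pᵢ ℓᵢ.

L̄ = Σ pᵢ·ℓᵢ = 0.38·2 + 0.30·2 + 0.18·2 + 0.14·2 = 2 bits/symbol.

2 bits/symbol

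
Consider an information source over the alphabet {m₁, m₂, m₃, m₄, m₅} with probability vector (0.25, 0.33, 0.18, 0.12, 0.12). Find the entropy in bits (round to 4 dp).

H = −Σ pᵢ log₂ pᵢ.
−0.25·log₂(0.25) = 0.5000
−0.33·log₂(0.33) = 0.5278
−0.18·log₂(0.18) = 0.4453
−0.12·log₂(0.12) = 0.3671
−0.12·log₂(0.12) = 0.3671
Sum ≈ 2.2073 → 2.2073 bits.

2.2073 bits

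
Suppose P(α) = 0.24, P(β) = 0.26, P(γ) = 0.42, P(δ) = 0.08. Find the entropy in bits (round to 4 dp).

1.8166 bits

H = −Σ pᵢ log₂ pᵢ.
−0.24·log₂(0.24) = 0.4941
−0.26·log₂(0.26) = 0.5053
−0.42·log₂(0.42) = 0.5256
−0.08·log₂(0.08) = 0.2915
Sum ≈ 1.8166 → 1.8166 bits.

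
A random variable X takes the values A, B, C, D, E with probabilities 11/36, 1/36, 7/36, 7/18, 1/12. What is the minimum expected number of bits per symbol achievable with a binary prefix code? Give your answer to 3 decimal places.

Repeatedly combine the two least-probable nodes; the expected code length is the sum of the merged weights.
merge 1/36 + 1/12 → 1/9
merge 1/9 + 7/36 → 11/36
merge 11/36 + 11/36 → 11/18
merge 7/18 + 11/18 → 1
L = 1/9 + 11/36 + 11/18 + 1 = 73/36 ≈ 2.028 bits/symbol.

2.028 bits/symbol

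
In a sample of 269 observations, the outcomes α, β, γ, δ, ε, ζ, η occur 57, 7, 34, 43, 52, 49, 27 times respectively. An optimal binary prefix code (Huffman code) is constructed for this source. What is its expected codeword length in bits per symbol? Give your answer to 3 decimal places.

Probabilities are the counts divided by 269.
Repeatedly combine the two least-probable nodes; the expected code length is the sum of the merged weights.
merge 7/269 + 27/269 → 34/269
merge 34/269 + 34/269 → 68/269
merge 43/269 + 49/269 → 92/269
merge 52/269 + 57/269 → 109/269
merge 68/269 + 92/269 → 160/269
merge 109/269 + 160/269 → 1
L = 34/269 + 68/269 + 92/269 + 109/269 + 160/269 + 1 = 732/269 ≈ 2.721 bits/symbol.

2.721 bits/symbol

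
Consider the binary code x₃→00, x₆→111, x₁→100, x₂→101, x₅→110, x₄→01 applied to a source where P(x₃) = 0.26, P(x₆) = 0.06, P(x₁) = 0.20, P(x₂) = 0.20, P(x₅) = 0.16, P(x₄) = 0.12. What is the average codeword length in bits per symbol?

2.62 bits/symbol

L̄ = Σ pᵢ·ℓᵢ = 0.26·2 + 0.06·3 + 0.20·3 + 0.20·3 + 0.16·3 + 0.12·2 = 2.62 bits/symbol.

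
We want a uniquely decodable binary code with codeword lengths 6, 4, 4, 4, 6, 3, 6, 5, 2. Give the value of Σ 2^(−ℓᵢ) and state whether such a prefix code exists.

0.640625; yes

With common denominator 2^6 = 64: Σ 2^(−ℓᵢ) = 1/64 + 4/64 + 4/64 + 4/64 + 1/64 + 8/64 + 1/64 + 2/64 + 16/64 = 41/64 = 0.640625.
Kraft's inequality requires Σ ≤ 1; here Σ = 0.640625 ≤ 1, so such a prefix code exists.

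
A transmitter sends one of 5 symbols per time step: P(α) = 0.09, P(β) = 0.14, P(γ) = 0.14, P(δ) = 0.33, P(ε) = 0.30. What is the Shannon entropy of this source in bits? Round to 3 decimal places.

2.156 bits

H = −Σ pᵢ log₂ pᵢ.
−0.09·log₂(0.09) = 0.3127
−0.14·log₂(0.14) = 0.3971
−0.14·log₂(0.14) = 0.3971
−0.33·log₂(0.33) = 0.5278
−0.30·log₂(0.30) = 0.5211
Sum ≈ 2.1558 → 2.156 bits.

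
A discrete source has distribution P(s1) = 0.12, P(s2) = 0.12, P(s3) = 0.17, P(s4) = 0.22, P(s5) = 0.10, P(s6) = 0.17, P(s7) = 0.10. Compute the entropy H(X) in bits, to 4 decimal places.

2.7483 bits

H = −Σ pᵢ log₂ pᵢ.
−0.12·log₂(0.12) = 0.3671
−0.12·log₂(0.12) = 0.3671
−0.17·log₂(0.17) = 0.4346
−0.22·log₂(0.22) = 0.4806
−0.10·log₂(0.10) = 0.3322
−0.17·log₂(0.17) = 0.4346
−0.10·log₂(0.10) = 0.3322
Sum ≈ 2.7483 → 2.7483 bits.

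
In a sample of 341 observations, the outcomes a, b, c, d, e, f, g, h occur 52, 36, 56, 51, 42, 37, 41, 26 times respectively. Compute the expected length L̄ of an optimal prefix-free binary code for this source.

3 bits/symbol

Probabilities are the counts divided by 341.
Repeatedly combine the two least-probable nodes; the expected code length is the sum of the merged weights.
merge 26/341 + 36/341 → 2/11
merge 37/341 + 41/341 → 78/341
merge 42/341 + 51/341 → 3/11
merge 52/341 + 56/341 → 108/341
merge 2/11 + 78/341 → 140/341
merge 3/11 + 108/341 → 201/341
merge 140/341 + 201/341 → 1
L = 2/11 + 78/341 + 3/11 + 108/341 + 140/341 + 201/341 + 1 = 3 bits/symbol.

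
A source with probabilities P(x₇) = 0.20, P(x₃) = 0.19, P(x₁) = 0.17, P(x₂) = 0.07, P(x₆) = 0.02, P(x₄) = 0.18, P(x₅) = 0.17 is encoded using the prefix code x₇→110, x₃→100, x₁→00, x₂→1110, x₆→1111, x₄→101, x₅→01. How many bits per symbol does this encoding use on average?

2.75 bits/symbol

L̄ = Σ pᵢ·ℓᵢ = 0.20·3 + 0.19·3 + 0.17·2 + 0.07·4 + 0.02·4 + 0.18·3 + 0.17·2 = 2.75 bits/symbol.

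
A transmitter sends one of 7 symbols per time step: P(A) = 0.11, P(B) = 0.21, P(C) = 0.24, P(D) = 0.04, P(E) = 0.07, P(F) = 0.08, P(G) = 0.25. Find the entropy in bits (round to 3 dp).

H = −Σ pᵢ log₂ pᵢ.
−0.11·log₂(0.11) = 0.3503
−0.21·log₂(0.21) = 0.4728
−0.24·log₂(0.24) = 0.4941
−0.04·log₂(0.04) = 0.1858
−0.07·log₂(0.07) = 0.2686
−0.08·log₂(0.08) = 0.2915
−0.25·log₂(0.25) = 0.5000
Sum ≈ 2.5631 → 2.563 bits.

2.563 bits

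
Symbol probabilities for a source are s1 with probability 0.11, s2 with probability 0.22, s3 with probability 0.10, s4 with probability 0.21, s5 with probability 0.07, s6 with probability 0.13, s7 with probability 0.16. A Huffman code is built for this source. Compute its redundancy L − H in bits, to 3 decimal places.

Entropy H = −Σ p log₂ p ≈ 2.7101 bits.
Huffman merges: 7/100+1/10→17/100; 11/100+13/100→6/25; 4/25+17/100→33/100; 21/100+11/50→43/100; 6/25+33/100→57/100; 43/100+57/100→1. L = 137/50 ≈ 2.7400.
L − H = 2.7400 − 2.7101 = 0.030 bits.

0.030 bits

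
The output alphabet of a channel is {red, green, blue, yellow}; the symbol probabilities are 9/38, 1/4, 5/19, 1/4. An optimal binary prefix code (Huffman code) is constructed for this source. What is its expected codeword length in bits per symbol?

2 bits/symbol

Repeatedly combine the two least-probable nodes; the expected code length is the sum of the merged weights.
merge 9/38 + 1/4 → 37/76
merge 1/4 + 5/19 → 39/76
merge 37/76 + 39/76 → 1
L = 37/76 + 39/76 + 1 = 2 bits/symbol.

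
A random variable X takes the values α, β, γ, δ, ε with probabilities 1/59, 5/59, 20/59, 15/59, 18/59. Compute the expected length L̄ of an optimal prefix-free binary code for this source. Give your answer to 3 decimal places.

Repeatedly combine the two least-probable nodes; the expected code length is the sum of the merged weights.
merge 1/59 + 5/59 → 6/59
merge 6/59 + 15/59 → 21/59
merge 18/59 + 20/59 → 38/59
merge 21/59 + 38/59 → 1
L = 6/59 + 21/59 + 38/59 + 1 = 124/59 ≈ 2.102 bits/symbol.

2.102 bits/symbol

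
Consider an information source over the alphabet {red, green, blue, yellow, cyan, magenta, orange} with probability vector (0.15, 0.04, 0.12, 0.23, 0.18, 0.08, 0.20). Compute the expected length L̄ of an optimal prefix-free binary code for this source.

Repeatedly combine the two least-probable nodes; the expected code length is the sum of the merged weights.
merge 1/25 + 2/25 → 3/25
merge 3/25 + 3/25 → 6/25
merge 3/20 + 9/50 → 33/100
merge 1/5 + 23/100 → 43/100
merge 6/25 + 33/100 → 57/100
merge 43/100 + 57/100 → 1
L = 3/25 + 6/25 + 33/100 + 43/100 + 57/100 + 1 = 269/100 = 2.69 bits/symbol.

2.69 bits/symbol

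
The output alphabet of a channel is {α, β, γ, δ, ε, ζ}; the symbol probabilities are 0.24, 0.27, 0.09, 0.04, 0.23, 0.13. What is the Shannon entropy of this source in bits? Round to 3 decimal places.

2.373 bits

H = −Σ pᵢ log₂ pᵢ.
−0.24·log₂(0.24) = 0.4941
−0.27·log₂(0.27) = 0.5100
−0.09·log₂(0.09) = 0.3127
−0.04·log₂(0.04) = 0.1858
−0.23·log₂(0.23) = 0.4877
−0.13·log₂(0.13) = 0.3826
Sum ≈ 2.3729 → 2.373 bits.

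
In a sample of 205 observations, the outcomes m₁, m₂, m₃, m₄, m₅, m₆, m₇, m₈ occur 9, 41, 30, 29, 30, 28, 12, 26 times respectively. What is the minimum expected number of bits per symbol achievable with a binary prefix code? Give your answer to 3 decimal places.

Probabilities are the counts divided by 205.
Repeatedly combine the two least-probable nodes; the expected code length is the sum of the merged weights.
merge 9/205 + 12/205 → 21/205
merge 21/205 + 26/205 → 47/205
merge 28/205 + 29/205 → 57/205
merge 6/41 + 6/41 → 12/41
merge 1/5 + 47/205 → 88/205
merge 57/205 + 12/41 → 117/205
merge 88/205 + 117/205 → 1
L = 21/205 + 47/205 + 57/205 + 12/41 + 88/205 + 117/205 + 1 = 119/41 ≈ 2.902 bits/symbol.

2.902 bits/symbol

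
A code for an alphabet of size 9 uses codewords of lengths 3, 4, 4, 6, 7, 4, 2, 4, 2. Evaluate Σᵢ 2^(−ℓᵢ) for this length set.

With common denominator 2^7 = 128: Σ 2^(−ℓᵢ) = 16/128 + 8/128 + 8/128 + 2/128 + 1/128 + 8/128 + 32/128 + 8/128 + 32/128 = 115/128 = 0.8984375.

0.8984375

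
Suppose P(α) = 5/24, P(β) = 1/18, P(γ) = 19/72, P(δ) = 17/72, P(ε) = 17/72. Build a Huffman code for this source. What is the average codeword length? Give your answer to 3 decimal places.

2.264 bits/symbol

Repeatedly combine the two least-probable nodes; the expected code length is the sum of the merged weights.
merge 1/18 + 5/24 → 19/72
merge 17/72 + 17/72 → 17/36
merge 19/72 + 19/72 → 19/36
merge 17/36 + 19/36 → 1
L = 19/72 + 17/36 + 19/36 + 1 = 163/72 ≈ 2.264 bits/symbol.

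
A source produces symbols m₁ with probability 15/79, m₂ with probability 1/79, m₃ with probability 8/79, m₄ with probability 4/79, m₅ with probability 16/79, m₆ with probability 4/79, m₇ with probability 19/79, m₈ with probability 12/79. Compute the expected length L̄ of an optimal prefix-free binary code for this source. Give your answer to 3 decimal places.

2.734 bits/symbol

Repeatedly combine the two least-probable nodes; the expected code length is the sum of the merged weights.
merge 1/79 + 4/79 → 5/79
merge 4/79 + 5/79 → 9/79
merge 8/79 + 9/79 → 17/79
merge 12/79 + 15/79 → 27/79
merge 16/79 + 17/79 → 33/79
merge 19/79 + 27/79 → 46/79
merge 33/79 + 46/79 → 1
L = 5/79 + 9/79 + 17/79 + 27/79 + 33/79 + 46/79 + 1 = 216/79 ≈ 2.734 bits/symbol.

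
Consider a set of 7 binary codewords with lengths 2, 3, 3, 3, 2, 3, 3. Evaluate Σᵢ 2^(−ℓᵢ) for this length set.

1.125

With common denominator 2^3 = 8: Σ 2^(−ℓᵢ) = 2/8 + 1/8 + 1/8 + 1/8 + 2/8 + 1/8 + 1/8 = 9/8 = 1.125.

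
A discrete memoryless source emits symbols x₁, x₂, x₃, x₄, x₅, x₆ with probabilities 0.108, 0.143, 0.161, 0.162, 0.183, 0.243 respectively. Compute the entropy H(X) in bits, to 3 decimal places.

2.542 bits

H = −Σ pᵢ log₂ pᵢ.
−0.108·log₂(0.108) = 0.3468
−0.143·log₂(0.143) = 0.4012
−0.161·log₂(0.161) = 0.4242
−0.162·log₂(0.162) = 0.4254
−0.183·log₂(0.183) = 0.4484
−0.243·log₂(0.243) = 0.4960
Sum ≈ 2.5420 → 2.542 bits.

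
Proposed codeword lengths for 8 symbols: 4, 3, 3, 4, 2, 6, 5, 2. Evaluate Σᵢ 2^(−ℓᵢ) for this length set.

0.921875

With common denominator 2^6 = 64: Σ 2^(−ℓᵢ) = 4/64 + 8/64 + 8/64 + 4/64 + 16/64 + 1/64 + 2/64 + 16/64 = 59/64 = 0.921875.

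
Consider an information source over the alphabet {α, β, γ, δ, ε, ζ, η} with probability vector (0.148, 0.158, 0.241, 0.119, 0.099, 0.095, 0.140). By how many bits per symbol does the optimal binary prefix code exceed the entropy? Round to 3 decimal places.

Entropy H = −Σ p log₂ p ≈ 2.7388 bits.
Huffman merges: 19/200+99/1000→97/500; 119/1000+7/50→259/1000; 37/250+79/500→153/500; 97/500+241/1000→87/200; 259/1000+153/500→113/200; 87/200+113/200→1. L = 2759/1000 ≈ 2.7590.
L − H = 2.7590 − 2.7388 = 0.020 bits.

0.020 bits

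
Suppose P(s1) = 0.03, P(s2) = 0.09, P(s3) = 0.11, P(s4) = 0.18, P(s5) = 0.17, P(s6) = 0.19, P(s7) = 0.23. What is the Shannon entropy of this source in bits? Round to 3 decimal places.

H = −Σ pᵢ log₂ pᵢ.
−0.03·log₂(0.03) = 0.1518
−0.09·log₂(0.09) = 0.3127
−0.11·log₂(0.11) = 0.3503
−0.18·log₂(0.18) = 0.4453
−0.17·log₂(0.17) = 0.4346
−0.19·log₂(0.19) = 0.4552
−0.23·log₂(0.23) = 0.4877
Sum ≈ 2.6375 → 2.637 bits.

2.637 bits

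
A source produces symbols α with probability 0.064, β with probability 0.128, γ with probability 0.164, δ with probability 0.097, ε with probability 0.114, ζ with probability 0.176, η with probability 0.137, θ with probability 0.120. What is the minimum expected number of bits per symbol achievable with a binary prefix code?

2.985 bits/symbol

Repeatedly combine the two least-probable nodes; the expected code length is the sum of the merged weights.
merge 8/125 + 97/1000 → 161/1000
merge 57/500 + 3/25 → 117/500
merge 16/125 + 137/1000 → 53/200
merge 161/1000 + 41/250 → 13/40
merge 22/125 + 117/500 → 41/100
merge 53/200 + 13/40 → 59/100
merge 41/100 + 59/100 → 1
L = 161/1000 + 117/500 + 53/200 + 13/40 + 41/100 + 59/100 + 1 = 597/200 = 2.985 bits/symbol.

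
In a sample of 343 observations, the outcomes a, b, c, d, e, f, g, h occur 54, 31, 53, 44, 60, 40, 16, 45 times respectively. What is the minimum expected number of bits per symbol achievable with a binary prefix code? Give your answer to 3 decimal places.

Probabilities are the counts divided by 343.
Repeatedly combine the two least-probable nodes; the expected code length is the sum of the merged weights.
merge 16/343 + 31/343 → 47/343
merge 40/343 + 44/343 → 12/49
merge 45/343 + 47/343 → 92/343
merge 53/343 + 54/343 → 107/343
merge 60/343 + 12/49 → 144/343
merge 92/343 + 107/343 → 199/343
merge 144/343 + 199/343 → 1
L = 47/343 + 12/49 + 92/343 + 107/343 + 144/343 + 199/343 + 1 = 1016/343 ≈ 2.962 bits/symbol.

2.962 bits/symbol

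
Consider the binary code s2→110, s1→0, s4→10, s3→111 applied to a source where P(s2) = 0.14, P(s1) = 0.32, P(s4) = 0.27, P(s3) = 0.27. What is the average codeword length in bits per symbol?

2.09 bits/symbol

L̄ = Σ pᵢ·ℓᵢ = 0.14·3 + 0.32·1 + 0.27·2 + 0.27·3 = 2.09 bits/symbol.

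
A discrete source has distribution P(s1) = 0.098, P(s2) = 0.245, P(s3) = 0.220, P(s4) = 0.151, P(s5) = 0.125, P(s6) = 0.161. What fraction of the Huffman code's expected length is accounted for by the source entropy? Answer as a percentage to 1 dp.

Entropy H = −Σ p log₂ p ≈ 2.5172 bits.
Huffman merges: 49/500+1/8→223/1000; 151/1000+161/1000→39/125; 11/50+223/1000→443/1000; 49/200+39/125→557/1000; 443/1000+557/1000→1. L = 507/200 ≈ 2.5350.
Efficiency = H/L = 2.5172/2.5350 = 99.3%.

99.3%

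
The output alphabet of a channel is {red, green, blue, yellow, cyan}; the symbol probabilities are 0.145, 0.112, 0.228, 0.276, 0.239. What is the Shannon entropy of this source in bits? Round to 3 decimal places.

H = −Σ pᵢ log₂ pᵢ.
−0.145·log₂(0.145) = 0.4040
−0.112·log₂(0.112) = 0.3537
−0.228·log₂(0.228) = 0.4863
−0.276·log₂(0.276) = 0.5126
−0.239·log₂(0.239) = 0.4935
Sum ≈ 2.2501 → 2.250 bits.

2.250 bits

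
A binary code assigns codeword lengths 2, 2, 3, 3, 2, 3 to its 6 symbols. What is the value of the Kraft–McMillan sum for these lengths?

1.125

With common denominator 2^3 = 8: Σ 2^(−ℓᵢ) = 2/8 + 2/8 + 1/8 + 1/8 + 2/8 + 1/8 = 9/8 = 1.125.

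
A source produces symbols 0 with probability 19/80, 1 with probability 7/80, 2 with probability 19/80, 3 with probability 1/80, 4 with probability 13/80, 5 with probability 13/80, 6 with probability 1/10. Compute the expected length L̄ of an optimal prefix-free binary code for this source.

2.625 bits/symbol

Repeatedly combine the two least-probable nodes; the expected code length is the sum of the merged weights.
merge 1/80 + 7/80 → 1/10
merge 1/10 + 1/10 → 1/5
merge 13/80 + 13/80 → 13/40
merge 1/5 + 19/80 → 7/16
merge 19/80 + 13/40 → 9/16
merge 7/16 + 9/16 → 1
L = 1/10 + 1/5 + 13/40 + 7/16 + 9/16 + 1 = 21/8 = 2.625 bits/symbol.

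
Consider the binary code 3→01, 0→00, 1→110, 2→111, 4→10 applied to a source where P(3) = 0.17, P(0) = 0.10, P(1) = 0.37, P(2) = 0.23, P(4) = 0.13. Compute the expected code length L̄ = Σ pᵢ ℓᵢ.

2.6 bits/symbol

L̄ = Σ pᵢ·ℓᵢ = 0.17·2 + 0.10·2 + 0.37·3 + 0.23·3 + 0.13·2 = 2.6 bits/symbol.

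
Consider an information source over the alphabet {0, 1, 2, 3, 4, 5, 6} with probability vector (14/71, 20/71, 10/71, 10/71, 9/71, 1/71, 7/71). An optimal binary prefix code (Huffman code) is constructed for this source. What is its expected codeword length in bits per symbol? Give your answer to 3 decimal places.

2.634 bits/symbol

Repeatedly combine the two least-probable nodes; the expected code length is the sum of the merged weights.
merge 1/71 + 7/71 → 8/71
merge 8/71 + 9/71 → 17/71
merge 10/71 + 10/71 → 20/71
merge 14/71 + 17/71 → 31/71
merge 20/71 + 20/71 → 40/71
merge 31/71 + 40/71 → 1
L = 8/71 + 17/71 + 20/71 + 31/71 + 40/71 + 1 = 187/71 ≈ 2.634 bits/symbol.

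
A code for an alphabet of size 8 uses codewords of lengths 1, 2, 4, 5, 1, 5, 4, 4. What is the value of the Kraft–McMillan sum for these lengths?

1.5

With common denominator 2^5 = 32: Σ 2^(−ℓᵢ) = 16/32 + 8/32 + 2/32 + 1/32 + 16/32 + 1/32 + 2/32 + 2/32 = 48/32 = 1.5.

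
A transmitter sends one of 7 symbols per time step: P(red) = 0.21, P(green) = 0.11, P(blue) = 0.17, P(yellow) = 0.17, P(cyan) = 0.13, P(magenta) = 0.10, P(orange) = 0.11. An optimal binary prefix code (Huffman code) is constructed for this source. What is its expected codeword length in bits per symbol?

2.79 bits/symbol

Repeatedly combine the two least-probable nodes; the expected code length is the sum of the merged weights.
merge 1/10 + 11/100 → 21/100
merge 11/100 + 13/100 → 6/25
merge 17/100 + 17/100 → 17/50
merge 21/100 + 21/100 → 21/50
merge 6/25 + 17/50 → 29/50
merge 21/50 + 29/50 → 1
L = 21/100 + 6/25 + 17/50 + 21/50 + 29/50 + 1 = 279/100 = 2.79 bits/symbol.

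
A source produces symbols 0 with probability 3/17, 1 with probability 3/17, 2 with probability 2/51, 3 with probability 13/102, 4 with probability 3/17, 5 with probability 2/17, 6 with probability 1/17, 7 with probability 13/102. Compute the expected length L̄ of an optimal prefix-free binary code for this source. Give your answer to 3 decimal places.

2.922 bits/symbol

Repeatedly combine the two least-probable nodes; the expected code length is the sum of the merged weights.
merge 2/51 + 1/17 → 5/51
merge 5/51 + 2/17 → 11/51
merge 13/102 + 13/102 → 13/51
merge 3/17 + 3/17 → 6/17
merge 3/17 + 11/51 → 20/51
merge 13/51 + 6/17 → 31/51
merge 20/51 + 31/51 → 1
L = 5/51 + 11/51 + 13/51 + 6/17 + 20/51 + 31/51 + 1 = 149/51 ≈ 2.922 bits/symbol.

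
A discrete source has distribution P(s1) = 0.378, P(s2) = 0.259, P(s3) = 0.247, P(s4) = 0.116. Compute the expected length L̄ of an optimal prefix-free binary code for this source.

Repeatedly combine the two least-probable nodes; the expected code length is the sum of the merged weights.
merge 29/250 + 247/1000 → 363/1000
merge 259/1000 + 363/1000 → 311/500
merge 189/500 + 311/500 → 1
L = 363/1000 + 311/500 + 1 = 397/200 = 1.985 bits/symbol.

1.985 bits/symbol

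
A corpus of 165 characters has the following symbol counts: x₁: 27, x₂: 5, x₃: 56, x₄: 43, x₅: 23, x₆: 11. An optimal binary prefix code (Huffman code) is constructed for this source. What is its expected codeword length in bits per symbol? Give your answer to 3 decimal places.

Probabilities are the counts divided by 165.
Repeatedly combine the two least-probable nodes; the expected code length is the sum of the merged weights.
merge 1/33 + 1/15 → 16/165
merge 16/165 + 23/165 → 13/55
merge 9/55 + 13/55 → 2/5
merge 43/165 + 56/165 → 3/5
merge 2/5 + 3/5 → 1
L = 16/165 + 13/55 + 2/5 + 3/5 + 1 = 7/3 ≈ 2.333 bits/symbol.

2.333 bits/symbol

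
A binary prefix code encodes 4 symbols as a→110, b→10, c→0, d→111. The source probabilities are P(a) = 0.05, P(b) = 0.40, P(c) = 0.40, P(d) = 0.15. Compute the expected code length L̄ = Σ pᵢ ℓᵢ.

L̄ = Σ pᵢ·ℓᵢ = 0.05·3 + 0.40·2 + 0.40·1 + 0.15·3 = 1.8 bits/symbol.

1.8 bits/symbol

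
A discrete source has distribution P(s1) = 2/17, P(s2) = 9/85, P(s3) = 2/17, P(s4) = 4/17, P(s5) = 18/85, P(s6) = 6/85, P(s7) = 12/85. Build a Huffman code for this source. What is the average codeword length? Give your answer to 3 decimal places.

2.729 bits/symbol

Repeatedly combine the two least-probable nodes; the expected code length is the sum of the merged weights.
merge 6/85 + 9/85 → 3/17
merge 2/17 + 2/17 → 4/17
merge 12/85 + 3/17 → 27/85
merge 18/85 + 4/17 → 38/85
merge 4/17 + 27/85 → 47/85
merge 38/85 + 47/85 → 1
L = 3/17 + 4/17 + 27/85 + 38/85 + 47/85 + 1 = 232/85 ≈ 2.729 bits/symbol.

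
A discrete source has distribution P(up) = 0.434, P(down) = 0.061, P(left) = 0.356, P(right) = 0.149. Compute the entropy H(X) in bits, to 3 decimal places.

1.708 bits

H = −Σ pᵢ log₂ pᵢ.
−0.434·log₂(0.434) = 0.5226
−0.061·log₂(0.061) = 0.2461
−0.356·log₂(0.356) = 0.5305
−0.149·log₂(0.149) = 0.4092
Sum ≈ 1.7085 → 1.708 bits.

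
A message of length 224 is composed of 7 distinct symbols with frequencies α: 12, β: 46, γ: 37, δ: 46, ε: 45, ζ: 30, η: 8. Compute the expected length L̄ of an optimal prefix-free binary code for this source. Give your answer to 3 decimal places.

Probabilities are the counts divided by 224.
Repeatedly combine the two least-probable nodes; the expected code length is the sum of the merged weights.
merge 1/28 + 3/56 → 5/56
merge 5/56 + 15/112 → 25/112
merge 37/224 + 45/224 → 41/112
merge 23/112 + 23/112 → 23/56
merge 25/112 + 41/112 → 33/56
merge 23/56 + 33/56 → 1
L = 5/56 + 25/112 + 41/112 + 23/56 + 33/56 + 1 = 75/28 ≈ 2.679 bits/symbol.

2.679 bits/symbol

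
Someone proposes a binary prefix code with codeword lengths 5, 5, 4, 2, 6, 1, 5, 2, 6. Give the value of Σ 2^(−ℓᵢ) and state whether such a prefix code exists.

With common denominator 2^6 = 64: Σ 2^(−ℓᵢ) = 2/64 + 2/64 + 4/64 + 16/64 + 1/64 + 32/64 + 2/64 + 16/64 + 1/64 = 76/64 = 1.1875.
Kraft's inequality requires Σ ≤ 1; here Σ = 1.1875 > 1, so no such prefix code exists.

1.1875; no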